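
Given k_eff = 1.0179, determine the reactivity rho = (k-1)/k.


rho = (k_eff - 1) / k_eff
rho = (1.0179 - 1) / 1.0179
rho = 0.017585

0.017585


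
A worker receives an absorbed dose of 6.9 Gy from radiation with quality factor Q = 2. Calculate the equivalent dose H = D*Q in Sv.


H = D * Q
H = 6.9 * 2
H = 13.800 Sv

13.800


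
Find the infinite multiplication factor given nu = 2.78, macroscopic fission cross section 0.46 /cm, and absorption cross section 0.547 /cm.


k_inf = nu * Sigma_f / Sigma_a
k_inf = 2.78 * 0.46 / 0.547
k_inf = 2.3378

2.3378


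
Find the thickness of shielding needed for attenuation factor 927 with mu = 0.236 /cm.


x = ln(factor) / mu
x = ln(927) / 0.236
x = 28.949 cm

28.949


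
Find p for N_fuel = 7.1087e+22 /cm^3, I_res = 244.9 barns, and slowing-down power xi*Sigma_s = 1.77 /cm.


p = exp(-N * I * 1e-24 / (xi*Sigma_s))
p = exp(-7.1087e+22 * 244.9 * 1e-24 / 1.77)
p = 5.3506e-05

5.3506e-05


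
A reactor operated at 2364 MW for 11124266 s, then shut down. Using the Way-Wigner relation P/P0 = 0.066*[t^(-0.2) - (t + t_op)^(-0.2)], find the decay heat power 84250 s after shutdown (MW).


P/P0 = 0.066 * [t^(-0.2) - (t + t_op)^(-0.2)]
P/P0 = 0.066 * [84250^(-0.2) - (84250 + 11124266)^(-0.2)]
P/P0 = 0.066 * [0.1034871 - 0.03891261] = 0.004261916
P = 2364 * 0.004261916 = 10.075 MW

10.075


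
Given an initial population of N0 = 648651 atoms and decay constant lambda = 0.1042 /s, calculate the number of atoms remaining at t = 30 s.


N = N0 * exp(-lambda * t)
N = 648651 * exp(-0.1042 * 30)
N = 28471

28471


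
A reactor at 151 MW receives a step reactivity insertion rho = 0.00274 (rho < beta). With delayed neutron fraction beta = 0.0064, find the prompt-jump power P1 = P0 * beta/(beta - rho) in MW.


P1/P0 = beta / (beta - rho)
P1/P0 = 0.0064 / (0.0064 - 0.00274) = 1.748634
P1 = 151 * 1.748634 = 264.04 MW

264.04


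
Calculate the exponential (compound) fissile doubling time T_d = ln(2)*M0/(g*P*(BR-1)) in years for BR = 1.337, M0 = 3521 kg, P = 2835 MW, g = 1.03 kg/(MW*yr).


Breeding gain G = BR - 1 = 1.337 - 1 = 0.337
Fissile production rate = g * P * G = 1.03 * 2835 * 0.337 = 984.05685 kg/yr
T_d = ln(2) * M0 / (g * P * G)
T_d = ln(2) * 3521 / 984.05685 = 2.4801 yr

2.4801


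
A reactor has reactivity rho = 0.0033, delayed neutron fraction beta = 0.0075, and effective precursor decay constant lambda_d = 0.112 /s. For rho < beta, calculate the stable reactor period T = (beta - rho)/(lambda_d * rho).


T = (beta - rho) / (lambda_d * rho)
T = (0.0075 - 0.0033) / (0.112 * 0.0033)
T = 11.364 s

11.364


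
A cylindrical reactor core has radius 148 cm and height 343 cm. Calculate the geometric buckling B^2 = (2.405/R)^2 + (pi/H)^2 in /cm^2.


B^2 = (2.405/R)^2 + (pi/H)^2
B^2 = (2.405/148)^2 + (pi/343)^2
B^2 = 3.4795e-04 /cm^2

3.4795e-04


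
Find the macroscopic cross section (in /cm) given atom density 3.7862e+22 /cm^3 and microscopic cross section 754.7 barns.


Sigma = N * sigma_barns * 1e-24
Sigma = 3.7862e+22 * 754.7 * 1e-24
Sigma = 28.574 /cm

28.574


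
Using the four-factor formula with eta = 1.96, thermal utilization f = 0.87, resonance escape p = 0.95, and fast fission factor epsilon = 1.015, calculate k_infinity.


k_inf = eta * f * p * epsilon
k_inf = 1.96 * 0.87 * 0.95 * 1.015
k_inf = 1.6442

1.6442


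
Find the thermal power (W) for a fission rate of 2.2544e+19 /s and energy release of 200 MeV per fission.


P = fission_rate * E_MeV * 1.602e-13
P = 2.2544e+19 * 200 * 1.602e-13
P = 7.2231e+08 W

7.2231e+08


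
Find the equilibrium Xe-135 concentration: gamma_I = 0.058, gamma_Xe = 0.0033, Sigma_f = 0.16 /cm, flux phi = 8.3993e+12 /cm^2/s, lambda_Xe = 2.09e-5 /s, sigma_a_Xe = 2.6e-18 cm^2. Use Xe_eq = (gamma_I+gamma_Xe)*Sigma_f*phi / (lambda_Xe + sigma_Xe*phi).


Xe_eq = (gamma_I + gamma_Xe) * Sigma_f * phi / (lambda_Xe + sigma_Xe * phi)
Numerator = (0.058 + 0.0033) * 0.16 * 8.3993e+12 = 8.238033e+10
Denominator = 2.09e-5 + 2.6e-18 * 8.3993e+12 = 4.273818e-05
Xe_eq = 8.238033e+10 / 4.273818e-05 = 1.9276e+15 /cm^3

1.9276e+15


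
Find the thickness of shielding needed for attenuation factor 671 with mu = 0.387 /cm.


x = ln(factor) / mu
x = ln(671) / 0.387
x = 16.819 cm

16.819


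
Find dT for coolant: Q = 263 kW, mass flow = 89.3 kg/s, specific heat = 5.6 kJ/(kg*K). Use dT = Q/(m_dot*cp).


dT = Q / (m_dot * cp)
dT = 263 / (89.3 * 5.6)
dT = 0.52592 C

0.52592


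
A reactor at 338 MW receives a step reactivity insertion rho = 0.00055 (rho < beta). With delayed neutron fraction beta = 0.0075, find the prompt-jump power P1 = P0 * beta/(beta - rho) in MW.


P1/P0 = beta / (beta - rho)
P1/P0 = 0.0075 / (0.0075 - 0.00055) = 1.079137
P1 = 338 * 1.079137 = 364.75 MW

364.75


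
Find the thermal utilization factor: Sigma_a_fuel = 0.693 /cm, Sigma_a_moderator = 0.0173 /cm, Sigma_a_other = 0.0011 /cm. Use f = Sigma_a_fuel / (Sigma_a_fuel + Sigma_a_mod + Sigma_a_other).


f = Sigma_a_fuel / (Sigma_a_fuel + Sigma_a_mod + Sigma_a_other)
f = 0.693 / (0.693 + 0.0173 + 0.0011)
f = 0.97414

0.97414


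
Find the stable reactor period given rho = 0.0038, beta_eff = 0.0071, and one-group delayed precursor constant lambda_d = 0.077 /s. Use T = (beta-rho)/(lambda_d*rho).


T = (beta - rho) / (lambda_d * rho)
T = (0.0071 - 0.0038) / (0.077 * 0.0038)
T = 11.278 s

11.278


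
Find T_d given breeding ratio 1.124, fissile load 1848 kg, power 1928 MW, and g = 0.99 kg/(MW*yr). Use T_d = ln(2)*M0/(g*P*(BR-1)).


Breeding gain G = BR - 1 = 1.124 - 1 = 0.124
Fissile production rate = g * P * G = 0.99 * 1928 * 0.124 = 236.68128 kg/yr
T_d = ln(2) * M0 / (g * P * G)
T_d = ln(2) * 1848 / 236.68128 = 5.4121 yr

5.4121


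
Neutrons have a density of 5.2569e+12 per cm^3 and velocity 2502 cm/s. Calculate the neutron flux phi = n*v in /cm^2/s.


phi = n * v
phi = 5.2569e+12 * 2502
phi = 1.3153e+16 /cm^2/s

1.3153e+16


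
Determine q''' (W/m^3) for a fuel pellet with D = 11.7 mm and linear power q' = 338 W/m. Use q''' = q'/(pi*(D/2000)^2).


r = D / 2 / 1000 = 11.7 / 2 / 1000 = 0.00585 m
q''' = q' / (pi * r^2)
q''' = 338 / (pi * 0.00585^2)
q''' = 3.1438e+06 W/m^3

3.1438e+06


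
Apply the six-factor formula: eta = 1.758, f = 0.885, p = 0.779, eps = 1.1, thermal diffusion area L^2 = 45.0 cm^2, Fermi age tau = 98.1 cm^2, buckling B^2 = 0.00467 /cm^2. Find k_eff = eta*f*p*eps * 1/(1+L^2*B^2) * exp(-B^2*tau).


k_inf = eta*f*p*eps = 1.758*0.885*0.779*1.1 = 1.333191
P_TNL = 1/(1 + L^2*B^2) = 1/(1 + 45.0*0.00467) = 0.8263438
P_FNL = exp(-B^2*tau) = exp(-0.00467*98.1) = 0.6324671
k_eff = k_inf * P_TNL * P_FNL = 1.333191 * 0.8263438 * 0.6324671
k_eff = 0.69677

0.69677


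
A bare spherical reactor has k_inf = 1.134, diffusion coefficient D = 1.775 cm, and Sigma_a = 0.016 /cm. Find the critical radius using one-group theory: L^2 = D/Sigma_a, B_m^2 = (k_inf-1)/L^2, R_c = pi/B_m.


L^2 = D / Sigma_a = 1.775 / 0.016 = 110.9375 cm^2
B_m^2 = (k_inf - 1) / L^2 = (1.134 - 1) / 110.9375 = 0.001207887 /cm^2
For a bare sphere: B_g = pi/R, so R_c = pi / sqrt(B_m^2)
R_c = pi / sqrt(0.001207887) = 90.393 cm

90.393


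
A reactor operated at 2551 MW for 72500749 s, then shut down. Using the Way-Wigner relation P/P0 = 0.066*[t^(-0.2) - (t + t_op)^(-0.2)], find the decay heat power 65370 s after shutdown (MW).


P/P0 = 0.066 * [t^(-0.2) - (t + t_op)^(-0.2)]
P/P0 = 0.066 * [65370^(-0.2) - (65370 + 72500749)^(-0.2)]
P/P0 = 0.066 * [0.1088740 - 0.02678263] = 0.005418030
P = 2551 * 0.005418030 = 13.821 MW

13.821


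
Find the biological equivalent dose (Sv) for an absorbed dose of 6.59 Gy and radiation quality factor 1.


H = D * Q
H = 6.59 * 1
H = 6.5900 Sv

6.5900


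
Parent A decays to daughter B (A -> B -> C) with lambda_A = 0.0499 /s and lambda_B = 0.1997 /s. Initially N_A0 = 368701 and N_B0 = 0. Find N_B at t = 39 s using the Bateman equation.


N_B(t) = lambda_A * N_A0 / (lambda_B - lambda_A) * [exp(-lambda_A*t) - exp(-lambda_B*t)]
exp(-0.0499*39) = 0.1428300; exp(-0.1997*39) = 4.145570e-04
N_B = 0.0499 * 368701 / (0.1997 - 0.0499) * (0.1428300 - 4.145570e-04)
N_B = 17491

17491


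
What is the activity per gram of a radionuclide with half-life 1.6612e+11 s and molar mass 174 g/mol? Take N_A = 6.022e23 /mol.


lambda = ln(2) / t_half = ln(2) / 1.6612e+11 = 4.172569e-12 /s
SA = lambda * N_A / M
SA = 4.172569e-12 * 6.022e23 / 174
SA = 1.4441e+10 Bq/g

1.4441e+10


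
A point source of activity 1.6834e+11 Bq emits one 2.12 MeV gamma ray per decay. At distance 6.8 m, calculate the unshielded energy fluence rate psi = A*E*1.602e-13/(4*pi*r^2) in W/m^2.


psi = A * E * 1.602e-13 / (4*pi*r^2)
psi = 1.6834e+11 * 2.12 * 1.602e-13 / (4*pi*6.8^2)
psi = 9.8392e-05 W/m^2

9.8392e-05


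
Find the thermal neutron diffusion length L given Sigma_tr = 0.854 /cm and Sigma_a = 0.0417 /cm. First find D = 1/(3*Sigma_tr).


D = 1 / (3 * Sigma_tr) = 1 / (3 * 0.854) = 0.3903201 cm
L = sqrt(D / Sigma_a)
L = sqrt(0.3903201 / 0.0417)
L = 3.0594 cm

3.0594


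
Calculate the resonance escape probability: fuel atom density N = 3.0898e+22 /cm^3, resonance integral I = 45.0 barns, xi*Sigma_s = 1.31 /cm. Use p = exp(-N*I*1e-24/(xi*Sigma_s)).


p = exp(-N * I * 1e-24 / (xi*Sigma_s))
p = exp(-3.0898e+22 * 45.0 * 1e-24 / 1.31)
p = 0.34598

0.34598


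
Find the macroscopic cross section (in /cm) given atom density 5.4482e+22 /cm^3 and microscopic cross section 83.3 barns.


Sigma = N * sigma_barns * 1e-24
Sigma = 5.4482e+22 * 83.3 * 1e-24
Sigma = 4.5384 /cm

4.5384


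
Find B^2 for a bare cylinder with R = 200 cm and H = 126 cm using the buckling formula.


B^2 = (2.405/R)^2 + (pi/H)^2
B^2 = (2.405/200)^2 + (pi/126)^2
B^2 = 7.6627e-04 /cm^2

7.6627e-04


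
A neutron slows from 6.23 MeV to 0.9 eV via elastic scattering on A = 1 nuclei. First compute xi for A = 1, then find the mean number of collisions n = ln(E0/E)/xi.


xi = 1 + (A-1)^2/(2A)*ln((A-1)/(A+1)) = 1 (for A = 1)
n = ln(E0/E) / xi
n = ln(6.23e6 / 0.9) / 1
n = ln(6.922222e+06) / 1 = 15.750

15.750


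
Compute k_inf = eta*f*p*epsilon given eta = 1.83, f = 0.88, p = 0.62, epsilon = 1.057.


k_inf = eta * f * p * epsilon
k_inf = 1.83 * 0.88 * 0.62 * 1.057
k_inf = 1.0554

1.0554


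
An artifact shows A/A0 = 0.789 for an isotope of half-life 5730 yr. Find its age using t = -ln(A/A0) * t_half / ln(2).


lambda = ln(2) / t_half = ln(2) / 5730 = 1.209681e-04 /yr
t = -ln(A/A0) / lambda
t = -ln(0.789) / 1.209681e-04
t = 1959.1 yr

1959.1


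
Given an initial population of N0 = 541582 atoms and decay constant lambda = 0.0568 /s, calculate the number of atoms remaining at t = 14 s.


N = N0 * exp(-lambda * t)
N = 541582 * exp(-0.0568 * 14)
N = 244519

244519


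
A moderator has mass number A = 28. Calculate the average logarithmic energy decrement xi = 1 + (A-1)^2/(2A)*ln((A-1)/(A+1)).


xi = 1 + (A-1)^2/(2A) * ln((A-1)/(A+1))
xi = 1 + (28-1)^2/(2*28) * ln((28-1)/(28 +1))
xi = 0.069757

0.069757


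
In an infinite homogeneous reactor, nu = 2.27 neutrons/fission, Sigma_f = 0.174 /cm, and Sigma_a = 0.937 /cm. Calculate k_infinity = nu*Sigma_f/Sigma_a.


k_inf = nu * Sigma_f / Sigma_a
k_inf = 2.27 * 0.174 / 0.937
k_inf = 0.42154

0.42154


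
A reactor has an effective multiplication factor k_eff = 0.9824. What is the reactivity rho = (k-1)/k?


rho = (k_eff - 1) / k_eff
rho = (0.9824 - 1) / 0.9824
rho = -0.017915

-0.017915


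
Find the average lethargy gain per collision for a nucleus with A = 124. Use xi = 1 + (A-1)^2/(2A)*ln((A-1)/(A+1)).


xi = 1 + (A-1)^2/(2A) * ln((A-1)/(A+1))
xi = 1 + (124-1)^2/(2*124) * ln((124-1)/(124 +1))
xi = 0.016043

0.016043


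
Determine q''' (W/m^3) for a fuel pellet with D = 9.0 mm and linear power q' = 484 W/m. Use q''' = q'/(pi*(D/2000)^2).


r = D / 2 / 1000 = 9.0 / 2 / 1000 = 0.0045 m
q''' = q' / (pi * r^2)
q''' = 484 / (pi * 0.0045^2)
q''' = 7.6080e+06 W/m^3

7.6080e+06


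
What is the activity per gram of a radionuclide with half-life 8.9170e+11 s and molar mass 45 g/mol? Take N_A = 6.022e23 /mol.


lambda = ln(2) / t_half = ln(2) / 8.9170e+11 = 7.773323e-13 /s
SA = lambda * N_A / M
SA = 7.773323e-13 * 6.022e23 / 45
SA = 1.0402e+10 Bq/g

1.0402e+10


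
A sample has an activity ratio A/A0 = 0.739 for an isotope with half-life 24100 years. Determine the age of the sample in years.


lambda = ln(2) / t_half = ln(2) / 24100 = 2.876129e-05 /yr
t = -ln(A/A0) / lambda
t = -ln(0.739) / 2.876129e-05
t = 10516 yr

10516


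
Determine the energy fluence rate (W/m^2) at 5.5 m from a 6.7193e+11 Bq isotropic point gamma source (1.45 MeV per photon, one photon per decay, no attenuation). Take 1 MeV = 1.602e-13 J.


psi = A * E * 1.602e-13 / (4*pi*r^2)
psi = 6.7193e+11 * 1.45 * 1.602e-13 / (4*pi*5.5^2)
psi = 4.1060e-04 W/m^2

4.1060e-04


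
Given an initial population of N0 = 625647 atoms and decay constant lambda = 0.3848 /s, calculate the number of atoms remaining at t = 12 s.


N = N0 * exp(-lambda * t)
N = 625647 * exp(-0.3848 * 12)
N = 6179.2

6179.2


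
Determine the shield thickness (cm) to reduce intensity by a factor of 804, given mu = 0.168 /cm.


x = ln(factor) / mu
x = ln(804) / 0.168
x = 39.819 cm

39.819


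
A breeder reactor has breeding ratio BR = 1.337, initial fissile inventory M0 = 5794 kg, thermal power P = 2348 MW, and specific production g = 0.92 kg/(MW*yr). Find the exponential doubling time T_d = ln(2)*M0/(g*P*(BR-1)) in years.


Breeding gain G = BR - 1 = 1.337 - 1 = 0.337
Fissile production rate = g * P * G = 0.92 * 2348 * 0.337 = 727.97392 kg/yr
T_d = ln(2) * M0 / (g * P * G)
T_d = ln(2) * 5794 / 727.97392 = 5.5168 yr

5.5168


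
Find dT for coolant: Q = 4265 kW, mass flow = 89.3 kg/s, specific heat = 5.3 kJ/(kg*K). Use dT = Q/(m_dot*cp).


dT = Q / (m_dot * cp)
dT = 4265 / (89.3 * 5.3)
dT = 9.0114 C

9.0114


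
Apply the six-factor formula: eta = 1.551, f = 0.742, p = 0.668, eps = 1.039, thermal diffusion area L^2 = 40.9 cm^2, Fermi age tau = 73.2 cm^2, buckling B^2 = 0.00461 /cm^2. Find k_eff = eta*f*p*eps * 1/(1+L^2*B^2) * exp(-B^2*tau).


k_inf = eta*f*p*eps = 1.551*0.742*0.668*1.039 = 0.7987442
P_TNL = 1/(1 + L^2*B^2) = 1/(1 + 40.9*0.00461) = 0.8413620
P_FNL = exp(-B^2*tau) = exp(-0.00461*73.2) = 0.7135862
k_eff = k_inf * P_TNL * P_FNL = 0.7987442 * 0.8413620 * 0.7135862
k_eff = 0.47955

0.47955


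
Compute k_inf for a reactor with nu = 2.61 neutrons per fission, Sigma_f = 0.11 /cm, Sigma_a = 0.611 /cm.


k_inf = nu * Sigma_f / Sigma_a
k_inf = 2.61 * 0.11 / 0.611
k_inf = 0.46989

0.46989


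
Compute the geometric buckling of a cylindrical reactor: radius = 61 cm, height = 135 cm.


B^2 = (2.405/R)^2 + (pi/H)^2
B^2 = (2.405/61)^2 + (pi/135)^2
B^2 = 0.0020960 /cm^2

0.0020960


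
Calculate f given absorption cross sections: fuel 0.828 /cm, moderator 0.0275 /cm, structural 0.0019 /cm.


f = Sigma_a_fuel / (Sigma_a_fuel + Sigma_a_mod + Sigma_a_other)
f = 0.828 / (0.828 + 0.0275 + 0.0019)
f = 0.96571

0.96571


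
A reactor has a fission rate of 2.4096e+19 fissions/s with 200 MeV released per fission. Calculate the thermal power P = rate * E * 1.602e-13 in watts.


P = fission_rate * E_MeV * 1.602e-13
P = 2.4096e+19 * 200 * 1.602e-13
P = 7.7204e+08 W

7.7204e+08


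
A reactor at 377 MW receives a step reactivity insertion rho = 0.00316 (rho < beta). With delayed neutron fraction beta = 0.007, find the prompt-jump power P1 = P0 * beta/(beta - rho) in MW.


P1/P0 = beta / (beta - rho)
P1/P0 = 0.007 / (0.007 - 0.00316) = 1.822917
P1 = 377 * 1.822917 = 687.24 MW

687.24


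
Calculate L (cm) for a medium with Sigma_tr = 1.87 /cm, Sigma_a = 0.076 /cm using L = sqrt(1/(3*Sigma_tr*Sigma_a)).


D = 1 / (3 * Sigma_tr) = 1 / (3 * 1.87) = 0.1782531 cm
L = sqrt(D / Sigma_a)
L = sqrt(0.1782531 / 0.076)
L = 1.5315 cm

1.5315


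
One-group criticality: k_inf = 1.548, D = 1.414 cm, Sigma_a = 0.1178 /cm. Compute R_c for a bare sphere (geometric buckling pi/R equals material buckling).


L^2 = D / Sigma_a = 1.414 / 0.1178 = 12.00340 cm^2
B_m^2 = (k_inf - 1) / L^2 = (1.548 - 1) / 12.00340 = 0.04565373 /cm^2
For a bare sphere: B_g = pi/R, so R_c = pi / sqrt(B_m^2)
R_c = pi / sqrt(0.04565373) = 14.703 cm

14.703


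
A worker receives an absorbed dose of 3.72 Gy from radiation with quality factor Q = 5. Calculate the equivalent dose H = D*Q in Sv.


H = D * Q
H = 3.72 * 5
H = 18.600 Sv

18.600


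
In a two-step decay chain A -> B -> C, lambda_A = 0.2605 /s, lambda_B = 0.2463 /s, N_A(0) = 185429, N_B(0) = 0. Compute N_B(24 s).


N_B(t) = lambda_A * N_A0 / (lambda_B - lambda_A) * [exp(-lambda_A*t) - exp(-lambda_B*t)]
exp(-0.2605*24) = 0.001926597; exp(-0.2463*24) = 0.002708934
N_B = 0.2605 * 185429 / (0.2463 - 0.2605) * (0.001926597 - 0.002708934)
N_B = 2661.3

2661.3


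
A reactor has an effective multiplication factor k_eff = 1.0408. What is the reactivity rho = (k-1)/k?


rho = (k_eff - 1) / k_eff
rho = (1.0408 - 1) / 1.0408
rho = 0.039201

0.039201


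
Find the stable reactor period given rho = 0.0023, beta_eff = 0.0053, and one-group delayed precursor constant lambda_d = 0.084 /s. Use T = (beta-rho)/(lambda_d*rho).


T = (beta - rho) / (lambda_d * rho)
T = (0.0053 - 0.0023) / (0.084 * 0.0023)
T = 15.528 s

15.528


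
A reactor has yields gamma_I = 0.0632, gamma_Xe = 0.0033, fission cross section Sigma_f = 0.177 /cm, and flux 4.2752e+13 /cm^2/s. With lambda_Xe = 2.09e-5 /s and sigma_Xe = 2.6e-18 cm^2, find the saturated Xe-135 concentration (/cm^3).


Xe_eq = (gamma_I + gamma_Xe) * Sigma_f * phi / (lambda_Xe + sigma_Xe * phi)
Numerator = (0.0632 + 0.0033) * 0.177 * 4.2752e+13 = 5.032124e+11
Denominator = 2.09e-5 + 2.6e-18 * 4.2752e+13 = 1.320552e-04
Xe_eq = 5.032124e+11 / 1.320552e-04 = 3.8106e+15 /cm^3

3.8106e+15


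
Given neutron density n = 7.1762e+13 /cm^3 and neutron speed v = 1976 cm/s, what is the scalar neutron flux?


phi = n * v
phi = 7.1762e+13 * 1976
phi = 1.4180e+17 /cm^2/s

1.4180e+17


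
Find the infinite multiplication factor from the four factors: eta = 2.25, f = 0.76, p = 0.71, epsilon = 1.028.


k_inf = eta * f * p * epsilon
k_inf = 2.25 * 0.76 * 0.71 * 1.028
k_inf = 1.2481

1.2481


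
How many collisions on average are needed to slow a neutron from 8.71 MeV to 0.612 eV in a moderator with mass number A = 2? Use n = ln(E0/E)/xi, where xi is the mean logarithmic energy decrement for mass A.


xi = 1 + (A-1)^2/(2A)*ln((A-1)/(A+1)) = 0.7253469 (for A = 2)
n = ln(E0/E) / xi
n = ln(8.71e6 / 0.612) / 0.7253469
n = ln(1.423203e+07) / 0.7253469 = 22.708

22.708


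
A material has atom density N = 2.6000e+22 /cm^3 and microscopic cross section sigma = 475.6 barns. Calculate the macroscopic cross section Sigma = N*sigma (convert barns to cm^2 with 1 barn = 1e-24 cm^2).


Sigma = N * sigma_barns * 1e-24
Sigma = 2.6000e+22 * 475.6 * 1e-24
Sigma = 12.366 /cm

12.366


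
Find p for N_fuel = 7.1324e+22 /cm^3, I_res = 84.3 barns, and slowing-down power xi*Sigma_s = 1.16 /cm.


p = exp(-N * I * 1e-24 / (xi*Sigma_s))
p = exp(-7.1324e+22 * 84.3 * 1e-24 / 1.16)
p = 0.0056095

0.0056095


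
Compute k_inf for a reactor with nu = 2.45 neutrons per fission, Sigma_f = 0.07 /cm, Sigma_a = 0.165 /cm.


k_inf = nu * Sigma_f / Sigma_a
k_inf = 2.45 * 0.07 / 0.165
k_inf = 1.0394

1.0394


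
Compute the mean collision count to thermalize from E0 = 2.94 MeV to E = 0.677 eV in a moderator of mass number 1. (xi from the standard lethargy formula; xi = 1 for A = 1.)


xi = 1 + (A-1)^2/(2A)*ln((A-1)/(A+1)) = 1 (for A = 1)
n = ln(E0/E) / xi
n = ln(2.94e6 / 0.677) / 1
n = ln(4.342688e+06) / 1 = 15.284

15.284


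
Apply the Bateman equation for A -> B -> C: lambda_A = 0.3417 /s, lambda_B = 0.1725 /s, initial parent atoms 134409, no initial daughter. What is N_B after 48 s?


N_B(t) = lambda_A * N_A0 / (lambda_B - lambda_A) * [exp(-lambda_A*t) - exp(-lambda_B*t)]
exp(-0.3417*48) = 7.531398e-08; exp(-0.1725*48) = 2.535372e-04
N_B = 0.3417 * 134409 / (0.1725 - 0.3417) * (7.531398e-08 - 2.535372e-04)
N_B = 68.800

68.800


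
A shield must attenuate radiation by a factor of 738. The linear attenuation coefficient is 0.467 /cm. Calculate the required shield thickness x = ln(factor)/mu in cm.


x = ln(factor) / mu
x = ln(738) / 0.467
x = 14.141 cm

14.141


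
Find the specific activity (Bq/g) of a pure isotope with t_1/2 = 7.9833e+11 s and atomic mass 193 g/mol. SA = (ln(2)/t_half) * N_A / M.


lambda = ln(2) / t_half = ln(2) / 7.9833e+11 = 8.682464e-13 /s
SA = lambda * N_A / M
SA = 8.682464e-13 * 6.022e23 / 193
SA = 2.7091e+09 Bq/g

2.7091e+09


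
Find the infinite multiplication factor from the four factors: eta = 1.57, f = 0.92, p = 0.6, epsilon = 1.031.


k_inf = eta * f * p * epsilon
k_inf = 1.57 * 0.92 * 0.6 * 1.031
k_inf = 0.89351

0.89351


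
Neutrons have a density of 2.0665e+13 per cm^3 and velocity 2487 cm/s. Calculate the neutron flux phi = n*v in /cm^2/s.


phi = n * v
phi = 2.0665e+13 * 2487
phi = 5.1394e+16 /cm^2/s

5.1394e+16


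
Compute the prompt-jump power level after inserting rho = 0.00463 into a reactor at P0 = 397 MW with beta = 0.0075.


P1/P0 = beta / (beta - rho)
P1/P0 = 0.0075 / (0.0075 - 0.00463) = 2.613240
P1 = 397 * 2.613240 = 1037.5 MW

1037.5


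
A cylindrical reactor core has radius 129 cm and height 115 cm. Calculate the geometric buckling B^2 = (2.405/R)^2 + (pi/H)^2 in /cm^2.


B^2 = (2.405/R)^2 + (pi/H)^2
B^2 = (2.405/129)^2 + (pi/115)^2
B^2 = 0.0010939 /cm^2

0.0010939


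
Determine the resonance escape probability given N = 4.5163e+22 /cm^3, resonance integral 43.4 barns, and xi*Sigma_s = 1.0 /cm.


p = exp(-N * I * 1e-24 / (xi*Sigma_s))
p = exp(-4.5163e+22 * 43.4 * 1e-24 / 1.0)
p = 0.14085

0.14085


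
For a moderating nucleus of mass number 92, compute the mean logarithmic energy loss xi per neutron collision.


xi = 1 + (A-1)^2/(2A) * ln((A-1)/(A+1))
xi = 1 + (92-1)^2/(2*92) * ln((92-1)/(92 +1))
xi = 0.021582

0.021582


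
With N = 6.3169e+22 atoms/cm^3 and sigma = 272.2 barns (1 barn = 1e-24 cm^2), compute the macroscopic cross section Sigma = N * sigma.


Sigma = N * sigma_barns * 1e-24
Sigma = 6.3169e+22 * 272.2 * 1e-24
Sigma = 17.195 /cm

17.195


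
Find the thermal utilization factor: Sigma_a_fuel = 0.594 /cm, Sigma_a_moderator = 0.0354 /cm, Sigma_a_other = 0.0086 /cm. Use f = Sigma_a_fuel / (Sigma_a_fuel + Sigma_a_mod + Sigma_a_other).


f = Sigma_a_fuel / (Sigma_a_fuel + Sigma_a_mod + Sigma_a_other)
f = 0.594 / (0.594 + 0.0354 + 0.0086)
f = 0.93103

0.93103


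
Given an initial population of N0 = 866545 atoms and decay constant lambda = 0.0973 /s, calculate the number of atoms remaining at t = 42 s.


N = N0 * exp(-lambda * t)
N = 866545 * exp(-0.0973 * 42)
N = 14555

14555


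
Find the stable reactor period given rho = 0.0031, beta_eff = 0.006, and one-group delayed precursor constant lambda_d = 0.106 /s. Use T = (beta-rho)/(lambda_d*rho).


T = (beta - rho) / (lambda_d * rho)
T = (0.006 - 0.0031) / (0.106 * 0.0031)
T = 8.8253 s

8.8253


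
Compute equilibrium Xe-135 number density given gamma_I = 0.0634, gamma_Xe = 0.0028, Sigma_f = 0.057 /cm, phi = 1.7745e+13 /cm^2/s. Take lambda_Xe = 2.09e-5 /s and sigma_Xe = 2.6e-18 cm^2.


Xe_eq = (gamma_I + gamma_Xe) * Sigma_f * phi / (lambda_Xe + sigma_Xe * phi)
Numerator = (0.0634 + 0.0028) * 0.057 * 1.7745e+13 = 6.695898e+10
Denominator = 2.09e-5 + 2.6e-18 * 1.7745e+13 = 6.703700e-05
Xe_eq = 6.695898e+10 / 6.703700e-05 = 9.9884e+14 /cm^3

9.9884e+14


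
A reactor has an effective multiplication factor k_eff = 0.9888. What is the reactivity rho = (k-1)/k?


rho = (k_eff - 1) / k_eff
rho = (0.9888 - 1) / 0.9888
rho = -0.011327

-0.011327


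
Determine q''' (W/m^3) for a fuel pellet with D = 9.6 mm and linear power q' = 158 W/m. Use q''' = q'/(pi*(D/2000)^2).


r = D / 2 / 1000 = 9.6 / 2 / 1000 = 0.0048 m
q''' = q' / (pi * r^2)
q''' = 158 / (pi * 0.0048^2)
q''' = 2.1829e+06 W/m^3

2.1829e+06


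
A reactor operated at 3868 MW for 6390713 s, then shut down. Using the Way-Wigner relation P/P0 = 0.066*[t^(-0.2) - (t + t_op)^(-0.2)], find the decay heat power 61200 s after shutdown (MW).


P/P0 = 0.066 * [t^(-0.2) - (t + t_op)^(-0.2)]
P/P0 = 0.066 * [61200^(-0.2) - (61200 + 6390713)^(-0.2)]
P/P0 = 0.066 * [0.1103188 - 0.04345726] = 0.004412862
P = 3868 * 0.004412862 = 17.069 MW

17.069


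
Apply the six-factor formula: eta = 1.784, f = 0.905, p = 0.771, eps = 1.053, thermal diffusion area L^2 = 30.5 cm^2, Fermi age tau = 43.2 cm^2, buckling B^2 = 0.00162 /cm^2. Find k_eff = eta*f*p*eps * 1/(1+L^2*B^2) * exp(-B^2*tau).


k_inf = eta*f*p*eps = 1.784*0.905*0.771*1.053 = 1.310769
P_TNL = 1/(1 + L^2*B^2) = 1/(1 + 30.5*0.00162) = 0.9529164
P_FNL = exp(-B^2*tau) = exp(-0.00162*43.2) = 0.9324087
k_eff = k_inf * P_TNL * P_FNL = 1.310769 * 0.9529164 * 0.9324087
k_eff = 1.1646

1.1646


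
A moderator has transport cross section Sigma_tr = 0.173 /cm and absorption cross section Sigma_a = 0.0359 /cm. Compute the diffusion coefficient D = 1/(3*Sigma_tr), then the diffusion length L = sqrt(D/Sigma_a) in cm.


D = 1 / (3 * Sigma_tr) = 1 / (3 * 0.173) = 1.926782 cm
L = sqrt(D / Sigma_a)
L = sqrt(1.926782 / 0.0359)
L = 7.3260 cm

7.3260


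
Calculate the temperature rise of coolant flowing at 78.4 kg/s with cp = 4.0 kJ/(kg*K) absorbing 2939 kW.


dT = Q / (m_dot * cp)
dT = 2939 / (78.4 * 4.0)
dT = 9.3718 C

9.3718


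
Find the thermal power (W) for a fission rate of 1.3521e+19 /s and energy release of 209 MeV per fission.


P = fission_rate * E_MeV * 1.602e-13
P = 1.3521e+19 * 209 * 1.602e-13
P = 4.5271e+08 W

4.5271e+08


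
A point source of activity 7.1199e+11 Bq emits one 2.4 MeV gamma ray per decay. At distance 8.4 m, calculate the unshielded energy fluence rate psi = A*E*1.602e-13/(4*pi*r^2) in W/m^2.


psi = A * E * 1.602e-13 / (4*pi*r^2)
psi = 7.1199e+11 * 2.4 * 1.602e-13 / (4*pi*8.4^2)
psi = 3.0873e-04 W/m^2

3.0873e-04


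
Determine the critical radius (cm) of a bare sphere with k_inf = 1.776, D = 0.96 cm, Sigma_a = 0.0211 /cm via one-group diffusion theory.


L^2 = D / Sigma_a = 0.96 / 0.0211 = 45.49763 cm^2
B_m^2 = (k_inf - 1) / L^2 = (1.776 - 1) / 45.49763 = 0.01705583 /cm^2
For a bare sphere: B_g = pi/R, so R_c = pi / sqrt(B_m^2)
R_c = pi / sqrt(0.01705583) = 24.055 cm

24.055


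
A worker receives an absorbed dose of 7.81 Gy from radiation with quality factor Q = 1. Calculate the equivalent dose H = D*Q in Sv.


H = D * Q
H = 7.81 * 1
H = 7.8100 Sv

7.8100


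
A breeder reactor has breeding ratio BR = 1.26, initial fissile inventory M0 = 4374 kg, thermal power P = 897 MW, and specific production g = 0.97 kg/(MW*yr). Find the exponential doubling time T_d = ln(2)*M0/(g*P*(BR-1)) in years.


Breeding gain G = BR - 1 = 1.26 - 1 = 0.26
Fissile production rate = g * P * G = 0.97 * 897 * 0.26 = 226.2234 kg/yr
T_d = ln(2) * M0 / (g * P * G)
T_d = ln(2) * 4374 / 226.2234 = 13.402 yr

13.402


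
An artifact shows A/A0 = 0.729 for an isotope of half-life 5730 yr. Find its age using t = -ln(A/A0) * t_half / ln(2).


lambda = ln(2) / t_half = ln(2) / 5730 = 1.209681e-04 /yr
t = -ln(A/A0) / lambda
t = -ln(0.729) / 1.209681e-04
t = 2612.9 yr

2612.9


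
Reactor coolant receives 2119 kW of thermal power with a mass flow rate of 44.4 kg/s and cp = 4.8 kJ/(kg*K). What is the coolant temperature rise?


dT = Q / (m_dot * cp)
dT = 2119 / (44.4 * 4.8)
dT = 9.9428 C

9.9428


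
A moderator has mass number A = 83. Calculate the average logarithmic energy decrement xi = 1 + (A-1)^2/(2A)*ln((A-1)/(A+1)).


xi = 1 + (A-1)^2/(2A) * ln((A-1)/(A+1))
xi = 1 + (83-1)^2/(2*83) * ln((83-1)/(83 +1))
xi = 0.023904

0.023904


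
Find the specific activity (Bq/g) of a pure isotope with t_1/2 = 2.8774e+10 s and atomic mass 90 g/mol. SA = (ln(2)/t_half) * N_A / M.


lambda = ln(2) / t_half = ln(2) / 2.8774e+10 = 2.408936e-11 /s
SA = lambda * N_A / M
SA = 2.408936e-11 * 6.022e23 / 90
SA = 1.6118e+11 Bq/g

1.6118e+11


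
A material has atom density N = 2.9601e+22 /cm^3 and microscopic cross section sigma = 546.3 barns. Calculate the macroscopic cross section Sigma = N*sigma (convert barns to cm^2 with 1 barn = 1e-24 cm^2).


Sigma = N * sigma_barns * 1e-24
Sigma = 2.9601e+22 * 546.3 * 1e-24
Sigma = 16.171 /cm

16.171


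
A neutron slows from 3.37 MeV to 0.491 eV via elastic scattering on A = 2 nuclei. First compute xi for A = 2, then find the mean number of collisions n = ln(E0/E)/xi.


xi = 1 + (A-1)^2/(2A)*ln((A-1)/(A+1)) = 0.7253469 (for A = 2)
n = ln(E0/E) / xi
n = ln(3.37e6 / 0.491) / 0.7253469
n = ln(6.863544e+06) / 0.7253469 = 21.702

21.702


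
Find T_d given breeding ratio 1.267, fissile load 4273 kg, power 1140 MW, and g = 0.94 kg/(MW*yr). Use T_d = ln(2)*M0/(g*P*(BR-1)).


Breeding gain G = BR - 1 = 1.267 - 1 = 0.267
Fissile production rate = g * P * G = 0.94 * 1140 * 0.267 = 286.1172 kg/yr
T_d = ln(2) * M0 / (g * P * G)
T_d = ln(2) * 4273 / 286.1172 = 10.352 yr

10.352


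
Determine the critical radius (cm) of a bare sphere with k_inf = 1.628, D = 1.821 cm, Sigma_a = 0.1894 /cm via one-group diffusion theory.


L^2 = D / Sigma_a = 1.821 / 0.1894 = 9.614572 cm^2
B_m^2 = (k_inf - 1) / L^2 = (1.628 - 1) / 9.614572 = 0.06531752 /cm^2
For a bare sphere: B_g = pi/R, so R_c = pi / sqrt(B_m^2)
R_c = pi / sqrt(0.06531752) = 12.292 cm

12.292


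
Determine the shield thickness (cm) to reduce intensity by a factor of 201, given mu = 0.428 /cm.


x = ln(factor) / mu
x = ln(201) / 0.428
x = 12.391 cm

12.391


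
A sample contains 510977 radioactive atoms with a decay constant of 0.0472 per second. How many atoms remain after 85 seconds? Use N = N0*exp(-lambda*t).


N = N0 * exp(-lambda * t)
N = 510977 * exp(-0.0472 * 85)
N = 9247.2

9247.2


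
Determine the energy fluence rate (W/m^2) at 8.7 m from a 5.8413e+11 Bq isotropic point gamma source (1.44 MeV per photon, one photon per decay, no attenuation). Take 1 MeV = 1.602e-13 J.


psi = A * E * 1.602e-13 / (4*pi*r^2)
psi = 5.8413e+11 * 1.44 * 1.602e-13 / (4*pi*8.7^2)
psi = 1.4167e-04 W/m^2

1.4167e-04


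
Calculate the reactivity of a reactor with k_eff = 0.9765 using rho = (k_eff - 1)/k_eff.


rho = (k_eff - 1) / k_eff
rho = (0.9765 - 1) / 0.9765
rho = -0.024066

-0.024066


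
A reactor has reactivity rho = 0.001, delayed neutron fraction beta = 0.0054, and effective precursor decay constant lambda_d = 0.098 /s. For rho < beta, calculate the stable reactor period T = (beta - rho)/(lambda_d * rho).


T = (beta - rho) / (lambda_d * rho)
T = (0.0054 - 0.001) / (0.098 * 0.001)
T = 44.898 s

44.898


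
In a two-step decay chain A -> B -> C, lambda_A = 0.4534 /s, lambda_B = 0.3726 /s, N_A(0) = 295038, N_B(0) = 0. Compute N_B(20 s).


N_B(t) = lambda_A * N_A0 / (lambda_B - lambda_A) * [exp(-lambda_A*t) - exp(-lambda_B*t)]
exp(-0.4534*20) = 1.152969e-04; exp(-0.3726*20) = 5.802799e-04
N_B = 0.4534 * 295038 / (0.3726 - 0.4534) * (1.152969e-04 - 5.802799e-04)
N_B = 769.81

769.81


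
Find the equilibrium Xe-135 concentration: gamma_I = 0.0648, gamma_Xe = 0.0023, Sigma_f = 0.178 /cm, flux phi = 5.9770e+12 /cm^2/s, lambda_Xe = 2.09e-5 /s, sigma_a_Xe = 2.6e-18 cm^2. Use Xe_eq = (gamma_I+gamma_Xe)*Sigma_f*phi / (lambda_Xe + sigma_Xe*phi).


Xe_eq = (gamma_I + gamma_Xe) * Sigma_f * phi / (lambda_Xe + sigma_Xe * phi)
Numerator = (0.0648 + 0.0023) * 0.178 * 5.9770e+12 = 7.138809e+10
Denominator = 2.09e-5 + 2.6e-18 * 5.9770e+12 = 3.644020e-05
Xe_eq = 7.138809e+10 / 3.644020e-05 = 1.9590e+15 /cm^3

1.9590e+15


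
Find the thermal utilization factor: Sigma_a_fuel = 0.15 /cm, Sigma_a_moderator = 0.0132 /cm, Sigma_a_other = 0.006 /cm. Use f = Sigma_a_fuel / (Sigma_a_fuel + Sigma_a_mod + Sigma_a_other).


f = Sigma_a_fuel / (Sigma_a_fuel + Sigma_a_mod + Sigma_a_other)
f = 0.15 / (0.15 + 0.0132 + 0.006)
f = 0.88652

0.88652


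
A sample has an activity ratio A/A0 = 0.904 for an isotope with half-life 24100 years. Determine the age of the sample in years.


lambda = ln(2) / t_half = ln(2) / 24100 = 2.876129e-05 /yr
t = -ln(A/A0) / lambda
t = -ln(0.904) / 2.876129e-05
t = 3509.1 yr

3509.1


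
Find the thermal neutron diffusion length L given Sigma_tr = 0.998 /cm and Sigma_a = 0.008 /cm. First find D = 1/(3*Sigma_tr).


D = 1 / (3 * Sigma_tr) = 1 / (3 * 0.998) = 0.3340013 cm
L = sqrt(D / Sigma_a)
L = sqrt(0.3340013 / 0.008)
L = 6.4614 cm

6.4614


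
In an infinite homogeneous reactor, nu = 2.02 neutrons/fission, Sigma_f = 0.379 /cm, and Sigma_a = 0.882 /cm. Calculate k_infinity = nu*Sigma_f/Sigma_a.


k_inf = nu * Sigma_f / Sigma_a
k_inf = 2.02 * 0.379 / 0.882
k_inf = 0.86800

0.86800


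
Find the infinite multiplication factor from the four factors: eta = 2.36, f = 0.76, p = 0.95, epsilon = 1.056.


k_inf = eta * f * p * epsilon
k_inf = 2.36 * 0.76 * 0.95 * 1.056
k_inf = 1.7993

1.7993


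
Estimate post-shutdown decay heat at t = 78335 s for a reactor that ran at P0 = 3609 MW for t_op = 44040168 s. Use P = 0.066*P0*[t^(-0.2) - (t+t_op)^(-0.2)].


P/P0 = 0.066 * [t^(-0.2) - (t + t_op)^(-0.2)]
P/P0 = 0.066 * [78335^(-0.2) - (78335 + 44040168)^(-0.2)]
P/P0 = 0.066 * [0.1050047 - 0.02958529] = 0.004977681
P = 3609 * 0.004977681 = 17.964 MW

17.964


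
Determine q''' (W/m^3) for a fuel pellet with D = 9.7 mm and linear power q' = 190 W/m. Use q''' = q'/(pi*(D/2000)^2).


r = D / 2 / 1000 = 9.7 / 2 / 1000 = 0.00485 m
q''' = q' / (pi * r^2)
q''' = 190 / (pi * 0.00485^2)
q''' = 2.5711e+06 W/m^3

2.5711e+06


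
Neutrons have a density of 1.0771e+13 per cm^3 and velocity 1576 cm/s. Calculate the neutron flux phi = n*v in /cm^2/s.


phi = n * v
phi = 1.0771e+13 * 1576
phi = 1.6975e+16 /cm^2/s

1.6975e+16


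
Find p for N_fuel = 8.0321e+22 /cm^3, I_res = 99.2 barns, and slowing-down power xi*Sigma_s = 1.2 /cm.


p = exp(-N * I * 1e-24 / (xi*Sigma_s))
p = exp(-8.0321e+22 * 99.2 * 1e-24 / 1.2)
p = 0.0013072

0.0013072


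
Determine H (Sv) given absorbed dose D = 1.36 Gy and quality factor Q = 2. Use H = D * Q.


H = D * Q
H = 1.36 * 2
H = 2.7200 Sv

2.7200


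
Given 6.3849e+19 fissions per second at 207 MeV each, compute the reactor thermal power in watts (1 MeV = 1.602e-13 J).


P = fission_rate * E_MeV * 1.602e-13
P = 6.3849e+19 * 207 * 1.602e-13
P = 2.1173e+09 W

2.1173e+09


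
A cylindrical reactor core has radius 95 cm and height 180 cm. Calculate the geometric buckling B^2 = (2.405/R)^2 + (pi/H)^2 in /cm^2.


B^2 = (2.405/R)^2 + (pi/H)^2
B^2 = (2.405/95)^2 + (pi/180)^2
B^2 = 9.4551e-04 /cm^2

9.4551e-04


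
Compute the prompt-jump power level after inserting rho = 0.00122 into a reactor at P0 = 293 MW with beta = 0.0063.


P1/P0 = beta / (beta - rho)
P1/P0 = 0.0063 / (0.0063 - 0.00122) = 1.240157
P1 = 293 * 1.240157 = 363.37 MW

363.37


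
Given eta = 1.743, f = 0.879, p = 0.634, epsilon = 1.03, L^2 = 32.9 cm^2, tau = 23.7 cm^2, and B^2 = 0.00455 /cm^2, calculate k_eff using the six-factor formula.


k_inf = eta*f*p*eps = 1.743*0.879*0.634*1.03 = 1.000490
P_TNL = 1/(1 + L^2*B^2) = 1/(1 + 32.9*0.00455) = 0.8697959
P_FNL = exp(-B^2*tau) = exp(-0.00455*23.7) = 0.8977757
k_eff = k_inf * P_TNL * P_FNL = 1.000490 * 0.8697959 * 0.8977757
k_eff = 0.78126

0.78126


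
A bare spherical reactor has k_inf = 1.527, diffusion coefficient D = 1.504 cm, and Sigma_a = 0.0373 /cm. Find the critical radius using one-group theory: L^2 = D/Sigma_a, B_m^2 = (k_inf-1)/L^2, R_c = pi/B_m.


L^2 = D / Sigma_a = 1.504 / 0.0373 = 40.32172 cm^2
B_m^2 = (k_inf - 1) / L^2 = (1.527 - 1) / 40.32172 = 0.01306988 /cm^2
For a bare sphere: B_g = pi/R, so R_c = pi / sqrt(B_m^2)
R_c = pi / sqrt(0.01306988) = 27.480 cm

27.480


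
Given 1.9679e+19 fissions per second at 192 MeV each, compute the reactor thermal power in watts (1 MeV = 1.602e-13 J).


P = fission_rate * E_MeV * 1.602e-13
P = 1.9679e+19 * 192 * 1.602e-13
P = 6.0529e+08 W

6.0529e+08


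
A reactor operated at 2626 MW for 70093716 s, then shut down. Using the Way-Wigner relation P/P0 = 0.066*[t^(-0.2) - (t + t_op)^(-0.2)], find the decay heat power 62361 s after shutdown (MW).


P/P0 = 0.066 * [t^(-0.2) - (t + t_op)^(-0.2)]
P/P0 = 0.066 * [62361^(-0.2) - (62361 + 70093716)^(-0.2)]
P/P0 = 0.066 * [0.1099050 - 0.02696416] = 0.005474095
P = 2626 * 0.005474095 = 14.375 MW

14.375


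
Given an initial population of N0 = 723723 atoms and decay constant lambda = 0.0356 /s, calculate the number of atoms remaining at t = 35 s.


N = N0 * exp(-lambda * t)
N = 723723 * exp(-0.0356 * 35)
N = 208181

208181


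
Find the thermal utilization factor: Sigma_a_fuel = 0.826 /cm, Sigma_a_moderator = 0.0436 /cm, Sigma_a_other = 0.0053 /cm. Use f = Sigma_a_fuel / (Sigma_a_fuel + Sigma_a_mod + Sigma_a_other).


f = Sigma_a_fuel / (Sigma_a_fuel + Sigma_a_mod + Sigma_a_other)
f = 0.826 / (0.826 + 0.0436 + 0.0053)
f = 0.94411

0.94411


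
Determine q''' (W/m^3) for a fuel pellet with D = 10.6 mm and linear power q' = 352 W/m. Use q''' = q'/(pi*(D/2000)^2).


r = D / 2 / 1000 = 10.6 / 2 / 1000 = 0.0053 m
q''' = q' / (pi * r^2)
q''' = 352 / (pi * 0.0053^2)
q''' = 3.9888e+06 W/m^3

3.9888e+06


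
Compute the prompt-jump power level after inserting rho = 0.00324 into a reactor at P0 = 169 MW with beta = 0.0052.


P1/P0 = beta / (beta - rho)
P1/P0 = 0.0052 / (0.0052 - 0.00324) = 2.653061
P1 = 169 * 2.653061 = 448.37 MW

448.37


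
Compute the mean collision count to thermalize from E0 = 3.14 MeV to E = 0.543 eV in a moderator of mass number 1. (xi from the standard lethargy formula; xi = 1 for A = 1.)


xi = 1 + (A-1)^2/(2A)*ln((A-1)/(A+1)) = 1 (for A = 1)
n = ln(E0/E) / xi
n = ln(3.14e6 / 0.543) / 1
n = ln(5.782689e+06) / 1 = 15.570

15.570


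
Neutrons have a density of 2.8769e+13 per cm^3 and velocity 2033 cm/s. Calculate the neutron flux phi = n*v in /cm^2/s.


phi = n * v
phi = 2.8769e+13 * 2033
phi = 5.8487e+16 /cm^2/s

5.8487e+16


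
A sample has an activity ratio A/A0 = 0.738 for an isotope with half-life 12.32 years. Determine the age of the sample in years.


lambda = ln(2) / t_half = ln(2) / 12.32 = 0.05626195 /yr
t = -ln(A/A0) / lambda
t = -ln(0.738) / 0.05626195
t = 5.3999 yr

5.3999


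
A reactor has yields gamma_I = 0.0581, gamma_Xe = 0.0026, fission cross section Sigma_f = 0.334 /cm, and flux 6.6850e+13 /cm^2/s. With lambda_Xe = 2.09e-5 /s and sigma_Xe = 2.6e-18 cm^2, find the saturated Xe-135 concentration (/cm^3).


Xe_eq = (gamma_I + gamma_Xe) * Sigma_f * phi / (lambda_Xe + sigma_Xe * phi)
Numerator = (0.0581 + 0.0026) * 0.334 * 6.6850e+13 = 1.355304e+12
Denominator = 2.09e-5 + 2.6e-18 * 6.6850e+13 = 1.947100e-04
Xe_eq = 1.355304e+12 / 1.947100e-04 = 6.9606e+15 /cm^3

6.9606e+15


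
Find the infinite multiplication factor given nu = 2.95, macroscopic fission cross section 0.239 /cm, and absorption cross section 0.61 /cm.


k_inf = nu * Sigma_f / Sigma_a
k_inf = 2.95 * 0.239 / 0.61
k_inf = 1.1558

1.1558


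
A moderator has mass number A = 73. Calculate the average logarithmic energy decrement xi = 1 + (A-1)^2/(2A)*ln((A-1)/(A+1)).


xi = 1 + (A-1)^2/(2A) * ln((A-1)/(A+1))
xi = 1 + (73-1)^2/(2*73) * ln((73-1)/(73 +1))
xi = 0.027149

0.027149


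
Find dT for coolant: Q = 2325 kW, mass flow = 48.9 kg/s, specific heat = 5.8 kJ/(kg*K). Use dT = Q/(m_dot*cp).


dT = Q / (m_dot * cp)
dT = 2325 / (48.9 * 5.8)
dT = 8.1976 C

8.1976


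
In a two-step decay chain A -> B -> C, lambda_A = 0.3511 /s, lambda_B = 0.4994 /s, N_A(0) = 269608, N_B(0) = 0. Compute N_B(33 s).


N_B(t) = lambda_A * N_A0 / (lambda_B - lambda_A) * [exp(-lambda_A*t) - exp(-lambda_B*t)]
exp(-0.3511*33) = 9.292527e-06; exp(-0.4994*33) = 6.962097e-08
N_B = 0.3511 * 269608 / (0.4994 - 0.3511) * (9.292527e-06 - 6.962097e-08)
N_B = 5.8869

5.8869


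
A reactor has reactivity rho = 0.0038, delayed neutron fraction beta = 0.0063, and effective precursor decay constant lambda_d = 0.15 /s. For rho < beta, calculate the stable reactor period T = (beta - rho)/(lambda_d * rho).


T = (beta - rho) / (lambda_d * rho)
T = (0.0063 - 0.0038) / (0.15 * 0.0038)
T = 4.3860 s

4.3860
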